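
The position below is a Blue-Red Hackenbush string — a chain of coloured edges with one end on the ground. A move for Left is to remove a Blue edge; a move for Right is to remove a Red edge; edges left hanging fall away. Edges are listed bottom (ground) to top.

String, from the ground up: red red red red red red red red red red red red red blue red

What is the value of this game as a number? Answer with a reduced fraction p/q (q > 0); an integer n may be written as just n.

-51/4

r: Left {  }, Right { 0 } ⇒ simplest -1
rr: Left {  }, Right { -1,0 } ⇒ simplest -2
rrr: Left {  }, Right { -2,-1,0 } ⇒ simplest -3
rrrr: Left {  }, Right { -3,-2,-1,0 } ⇒ simplest -4
rrrrr: Left {  }, Right { -4,-3,-2,-1,0 } ⇒ simplest -5
rrrrrr: Left {  }, Right { -5,-4,-3,-2,-1,0 } ⇒ simplest -6
rrrrrrr: Left {  }, Right { -6,-5,-4,-3,-2,-1,0 } ⇒ simplest -7
rrrrrrrr: Left {  }, Right { -7,-6,-5,-4,-3,-2,-1,0 } ⇒ simplest -8
rrrrrrrrr: Left {  }, Right { -8,-7,-6,-5,-4,-3,-2,-1,0 } ⇒ simplest -9
rrrrrrrrrr: Left {  }, Right { -9,-8,-7,-6,-5,-4,-3,-2,-1,0 } ⇒ simplest -10
rrrrrrrrrrr: Left {  }, Right { -10,-9,-8,-7,-6,-5,-4,-3,-2,-1,0 } ⇒ simplest -11
rrrrrrrrrrrr: Left {  }, Right { -11,-10,-9,-8,-7,-6,-5,-4,-3,-2,-1,0 } ⇒ simplest -12
rrrrrrrrrrrrr: Left {  }, Right { -12,-11,-10,-9,-8,-7,-6,-5,-4,-3,-2,-1,0 } ⇒ simplest -13
rrrrrrrrrrrrrb: Left { -13 }, Right { -12,-11,-10,-9,-8,-7,-6,-5,-4,-3,-2,-1,0 } ⇒ simplest -25/2
rrrrrrrrrrrrrbr: Left { -13 }, Right { -25/2,-12,-11,-10,-9,-8,-7,-6,-5,-4,-3,-2,-1,0 } ⇒ simplest -51/4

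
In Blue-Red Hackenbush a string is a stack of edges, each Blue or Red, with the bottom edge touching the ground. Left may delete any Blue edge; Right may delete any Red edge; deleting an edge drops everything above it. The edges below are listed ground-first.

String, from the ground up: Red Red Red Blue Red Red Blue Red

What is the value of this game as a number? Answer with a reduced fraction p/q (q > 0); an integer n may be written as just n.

-91/32

edge 1 of 8 (Red): { (no moves) | 0 } — -1
edge 2 of 8 (Red): { (no moves) | -1,0 } — -2
edge 3 of 8 (Red): { (no moves) | -2,-1,0 } — -3
edge 4 of 8 (Blue): { -3 | -2,-1,0 } — -5/2
edge 5 of 8 (Red): { -3 | -5/2,-2,-1,0 } — -11/4
edge 6 of 8 (Red): { -3 | -11/4,-5/2,-2,-1,0 } — -23/8
edge 7 of 8 (Blue): { -3,-23/8 | -11/4,-5/2,-2,-1,0 } — -45/16
edge 8 of 8 (Red): { -3,-23/8 | -45/16,-11/4,-5/2,-2,-1,0 } — -91/32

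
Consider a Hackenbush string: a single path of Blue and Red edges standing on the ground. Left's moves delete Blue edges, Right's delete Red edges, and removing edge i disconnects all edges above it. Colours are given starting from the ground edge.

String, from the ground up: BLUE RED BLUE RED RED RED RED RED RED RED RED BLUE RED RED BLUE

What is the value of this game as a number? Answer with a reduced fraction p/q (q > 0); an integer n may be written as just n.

Build g(s[:k]) for k = 1..15, string s = BLUE RED BLUE RED RED RED RED RED RED RED RED BLUE RED RED BLUE.
g_1 [B]  L=[0]  R=[·]  ⇒ 1
g_2 [BR]  L=[0]  R=[1]  ⇒ 1/2
g_3 [BRB]  L=[0, 1/2]  R=[1]  ⇒ 3/4
g_4 [BRBR]  L=[0, 1/2]  R=[3/4, 1]  ⇒ 5/8
g_5 [BRBRR]  L=[0, 1/2]  R=[5/8, 3/4, 1]  ⇒ 9/16
g_6 [BRBRRR]  L=[0, 1/2]  R=[9/16, 5/8, 3/4, 1]  ⇒ 17/32
g_7 [BRBRRRR]  L=[0, 1/2]  R=[17/32, 9/16, 5/8, 3/4, 1]  ⇒ 33/64
g_8 [BRBRRRRR]  L=[0, 1/2]  R=[33/64, 17/32, 9/16, 5/8, 3/4, 1]  ⇒ 65/128
g_9 [BRBRRRRRR]  L=[0, 1/2]  R=[65/128, 33/64, 17/32, 9/16, 5/8, 3/4, 1]  ⇒ 129/256
g_10 [BRBRRRRRRR]  L=[0, 1/2]  R=[129/256, 65/128, 33/64, 17/32, 9/16, 5/8, 3/4, 1]  ⇒ 257/512
g_11 [BRBRRRRRRRR]  L=[0, 1/2]  R=[257/512, 129/256, 65/128, 33/64, 17/32, 9/16, 5/8, 3/4, 1]  ⇒ 513/1024
g_12 [BRBRRRRRRRRB]  L=[0, 1/2, 513/1024]  R=[257/512, 129/256, 65/128, 33/64, 17/32, 9/16, 5/8, 3/4, 1]  ⇒ 1027/2048
g_13 [BRBRRRRRRRRBR]  L=[0, 1/2, 513/1024]  R=[1027/2048, 257/512, 129/256, 65/128, 33/64, 17/32, 9/16, 5/8, 3/4, 1]  ⇒ 2053/4096
g_14 [BRBRRRRRRRRBRR]  L=[0, 1/2, 513/1024]  R=[2053/4096, 1027/2048, 257/512, 129/256, 65/128, 33/64, 17/32, 9/16, 5/8, 3/4, 1]  ⇒ 4105/8192
g_15 [BRBRRRRRRRRBRRB]  L=[0, 1/2, 513/1024, 4105/8192]  R=[2053/4096, 1027/2048, 257/512, 129/256, 65/128, 33/64, 17/32, 9/16, 5/8, 3/4, 1]  ⇒ 8211/16384

8211/16384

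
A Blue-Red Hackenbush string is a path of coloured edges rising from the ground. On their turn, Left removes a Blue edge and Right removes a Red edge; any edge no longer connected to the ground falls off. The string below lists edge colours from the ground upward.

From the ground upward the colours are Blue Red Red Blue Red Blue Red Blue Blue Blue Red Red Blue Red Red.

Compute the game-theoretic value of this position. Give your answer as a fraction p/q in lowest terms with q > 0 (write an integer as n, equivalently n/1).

step 1: add Blue to get B; options L={ 0 } R={ none } so 1
step 2: add Red to get BR; options L={ 0 } R={ 1 } so 1/2
step 3: add Red to get BRR; options L={ 0 } R={ 1/2; 1 } so 1/4
step 4: add Blue to get BRRB; options L={ 0; 1/4 } R={ 1/2; 1 } so 3/8
step 5: add Red to get BRRBR; options L={ 0; 1/4 } R={ 3/8; 1/2; 1 } so 5/16
step 6: add Blue to get BRRBRB; options L={ 0; 1/4; 5/16 } R={ 3/8; 1/2; 1 } so 11/32
step 7: add Red to get BRRBRBR; options L={ 0; 1/4; 5/16 } R={ 11/32; 3/8; 1/2; 1 } so 21/64
step 8: add Blue to get BRRBRBRB; options L={ 0; 1/4; 5/16; 21/64 } R={ 11/32; 3/8; 1/2; 1 } so 43/128
step 9: add Blue to get BRRBRBRBB; options L={ 0; 1/4; 5/16; 21/64; 43/128 } R={ 11/32; 3/8; 1/2; 1 } so 87/256
step 10: add Blue to get BRRBRBRBBB; options L={ 0; 1/4; 5/16; 21/64; 43/128; 87/256 } R={ 11/32; 3/8; 1/2; 1 } so 175/512
step 11: add Red to get BRRBRBRBBBR; options L={ 0; 1/4; 5/16; 21/64; 43/128; 87/256 } R={ 175/512; 11/32; 3/8; 1/2; 1 } so 349/1024
step 12: add Red to get BRRBRBRBBBRR; options L={ 0; 1/4; 5/16; 21/64; 43/128; 87/256 } R={ 349/1024; 175/512; 11/32; 3/8; 1/2; 1 } so 697/2048
step 13: add Blue to get BRRBRBRBBBRRB; options L={ 0; 1/4; 5/16; 21/64; 43/128; 87/256; 697/2048 } R={ 349/1024; 175/512; 11/32; 3/8; 1/2; 1 } so 1395/4096
step 14: add Red to get BRRBRBRBBBRRBR; options L={ 0; 1/4; 5/16; 21/64; 43/128; 87/256; 697/2048 } R={ 1395/4096; 349/1024; 175/512; 11/32; 3/8; 1/2; 1 } so 2789/8192
step 15: add Red to get BRRBRBRBBBRRBRR; options L={ 0; 1/4; 5/16; 21/64; 43/128; 87/256; 697/2048 } R={ 2789/8192; 1395/4096; 349/1024; 175/512; 11/32; 3/8; 1/2; 1 } so 5577/16384

5577/16384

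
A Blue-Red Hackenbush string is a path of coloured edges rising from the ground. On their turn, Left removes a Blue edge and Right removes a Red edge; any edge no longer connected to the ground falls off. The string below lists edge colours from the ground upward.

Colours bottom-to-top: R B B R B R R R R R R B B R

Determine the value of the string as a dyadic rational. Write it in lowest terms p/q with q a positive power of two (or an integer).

step 1: add R to get R; options L={ ∅ } R={ 0 } so -1
step 2: add B to get RB; options L={ -1 } R={ 0 } so -1/2
step 3: add B to get RBB; options L={ -1,-1/2 } R={ 0 } so -1/4
step 4: add R to get RBBR; options L={ -1,-1/2 } R={ -1/4,0 } so -3/8
step 5: add B to get RBBRB; options L={ -1,-1/2,-3/8 } R={ -1/4,0 } so -5/16
step 6: add R to get RBBRBR; options L={ -1,-1/2,-3/8 } R={ -5/16,-1/4,0 } so -11/32
step 7: add R to get RBBRBRR; options L={ -1,-1/2,-3/8 } R={ -11/32,-5/16,-1/4,0 } so -23/64
step 8: add R to get RBBRBRRR; options L={ -1,-1/2,-3/8 } R={ -23/64,-11/32,-5/16,-1/4,0 } so -47/128
step 9: add R to get RBBRBRRRR; options L={ -1,-1/2,-3/8 } R={ -47/128,-23/64,-11/32,-5/16,-1/4,0 } so -95/256
step 10: add R to get RBBRBRRRRR; options L={ -1,-1/2,-3/8 } R={ -95/256,-47/128,-23/64,-11/32,-5/16,-1/4,0 } so -191/512
step 11: add R to get RBBRBRRRRRR; options L={ -1,-1/2,-3/8 } R={ -191/512,-95/256,-47/128,-23/64,-11/32,-5/16,-1/4,0 } so -383/1024
step 12: add B to get RBBRBRRRRRRB; options L={ -1,-1/2,-3/8,-383/1024 } R={ -191/512,-95/256,-47/128,-23/64,-11/32,-5/16,-1/4,0 } so -765/2048
step 13: add B to get RBBRBRRRRRRBB; options L={ -1,-1/2,-3/8,-383/1024,-765/2048 } R={ -191/512,-95/256,-47/128,-23/64,-11/32,-5/16,-1/4,0 } so -1529/4096
step 14: add R to get RBBRBRRRRRRBBR; options L={ -1,-1/2,-3/8,-383/1024,-765/2048 } R={ -1529/4096,-191/512,-95/256,-47/128,-23/64,-11/32,-5/16,-1/4,0 } so -3059/8192

-3059/8192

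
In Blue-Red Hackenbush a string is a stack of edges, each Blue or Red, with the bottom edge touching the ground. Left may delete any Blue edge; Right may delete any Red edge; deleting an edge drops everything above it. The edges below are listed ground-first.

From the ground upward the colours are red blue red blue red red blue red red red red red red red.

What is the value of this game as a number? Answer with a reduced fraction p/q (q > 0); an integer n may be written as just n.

Build G(s[:k]) for k = 1..14, string s = red blue red blue red red blue red red red red red red red.
G_1 [r]  L=[]  R=[0]  = -1
G_2 [rb]  L=[-1]  R=[0]  = -1/2
G_3 [rbr]  L=[-1]  R=[-1/2 0]  = -3/4
G_4 [rbrb]  L=[-1 -3/4]  R=[-1/2 0]  = -5/8
G_5 [rbrbr]  L=[-1 -3/4]  R=[-5/8 -1/2 0]  = -11/16
G_6 [rbrbrr]  L=[-1 -3/4]  R=[-11/16 -5/8 -1/2 0]  = -23/32
G_7 [rbrbrrb]  L=[-1 -3/4 -23/32]  R=[-11/16 -5/8 -1/2 0]  = -45/64
G_8 [rbrbrrbr]  L=[-1 -3/4 -23/32]  R=[-45/64 -11/16 -5/8 -1/2 0]  = -91/128
G_9 [rbrbrrbrr]  L=[-1 -3/4 -23/32]  R=[-91/128 -45/64 -11/16 -5/8 -1/2 0]  = -183/256
G_10 [rbrbrrbrrr]  L=[-1 -3/4 -23/32]  R=[-183/256 -91/128 -45/64 -11/16 -5/8 -1/2 0]  = -367/512
G_11 [rbrbrrbrrrr]  L=[-1 -3/4 -23/32]  R=[-367/512 -183/256 -91/128 -45/64 -11/16 -5/8 -1/2 0]  = -735/1024
G_12 [rbrbrrbrrrrr]  L=[-1 -3/4 -23/32]  R=[-735/1024 -367/512 -183/256 -91/128 -45/64 -11/16 -5/8 -1/2 0]  = -1471/2048
G_13 [rbrbrrbrrrrrr]  L=[-1 -3/4 -23/32]  R=[-1471/2048 -735/1024 -367/512 -183/256 -91/128 -45/64 -11/16 -5/8 -1/2 0]  = -2943/4096
G_14 [rbrbrrbrrrrrrr]  L=[-1 -3/4 -23/32]  R=[-2943/4096 -1471/2048 -735/1024 -367/512 -183/256 -91/128 -45/64 -11/16 -5/8 -1/2 0]  = -5887/8192

-5887/8192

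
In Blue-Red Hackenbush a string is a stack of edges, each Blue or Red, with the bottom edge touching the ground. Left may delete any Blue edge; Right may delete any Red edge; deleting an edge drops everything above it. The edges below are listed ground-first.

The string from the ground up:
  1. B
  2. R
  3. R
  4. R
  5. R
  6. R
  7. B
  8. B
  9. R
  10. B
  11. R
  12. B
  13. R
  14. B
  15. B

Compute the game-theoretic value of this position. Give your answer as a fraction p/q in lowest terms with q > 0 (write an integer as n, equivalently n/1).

Recurse on prefixes of the 15-edge string B R R R R R B B R B R B R B B:
edge 1 of 15 (B): { 0 | — } -> 1
edge 2 of 15 (R): { 0 | 1 } -> 1/2
edge 3 of 15 (R): { 0 | 1/2; 1 } -> 1/4
edge 4 of 15 (R): { 0 | 1/4; 1/2; 1 } -> 1/8
edge 5 of 15 (R): { 0 | 1/8; 1/4; 1/2; 1 } -> 1/16
edge 6 of 15 (R): { 0 | 1/16; 1/8; 1/4; 1/2; 1 } -> 1/32
edge 7 of 15 (B): { 0; 1/32 | 1/16; 1/8; 1/4; 1/2; 1 } -> 3/64
edge 8 of 15 (B): { 0; 1/32; 3/64 | 1/16; 1/8; 1/4; 1/2; 1 } -> 7/128
edge 9 of 15 (R): { 0; 1/32; 3/64 | 7/128; 1/16; 1/8; 1/4; 1/2; 1 } -> 13/256
edge 10 of 15 (B): { 0; 1/32; 3/64; 13/256 | 7/128; 1/16; 1/8; 1/4; 1/2; 1 } -> 27/512
edge 11 of 15 (R): { 0; 1/32; 3/64; 13/256 | 27/512; 7/128; 1/16; 1/8; 1/4; 1/2; 1 } -> 53/1024
edge 12 of 15 (B): { 0; 1/32; 3/64; 13/256; 53/1024 | 27/512; 7/128; 1/16; 1/8; 1/4; 1/2; 1 } -> 107/2048
edge 13 of 15 (R): { 0; 1/32; 3/64; 13/256; 53/1024 | 107/2048; 27/512; 7/128; 1/16; 1/8; 1/4; 1/2; 1 } -> 213/4096
edge 14 of 15 (B): { 0; 1/32; 3/64; 13/256; 53/1024; 213/4096 | 107/2048; 27/512; 7/128; 1/16; 1/8; 1/4; 1/2; 1 } -> 427/8192
edge 15 of 15 (B): { 0; 1/32; 3/64; 13/256; 53/1024; 213/4096; 427/8192 | 107/2048; 27/512; 7/128; 1/16; 1/8; 1/4; 1/2; 1 } -> 855/16384

855/16384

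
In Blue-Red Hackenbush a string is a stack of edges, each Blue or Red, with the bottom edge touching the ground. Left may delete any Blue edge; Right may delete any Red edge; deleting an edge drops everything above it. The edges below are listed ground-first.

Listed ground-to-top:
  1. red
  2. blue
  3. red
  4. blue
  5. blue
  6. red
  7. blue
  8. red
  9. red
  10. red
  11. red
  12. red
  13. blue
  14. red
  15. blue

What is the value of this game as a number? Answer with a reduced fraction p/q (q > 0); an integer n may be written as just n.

-9717/16384

r: Left { none }, Right { 0 } — simplest -1
rb: Left { -1 }, Right { 0 } — simplest -1/2
rbr: Left { -1 }, Right { -1/2 0 } — simplest -3/4
rbrb: Left { -1 -3/4 }, Right { -1/2 0 } — simplest -5/8
rbrbb: Left { -1 -3/4 -5/8 }, Right { -1/2 0 } — simplest -9/16
rbrbbr: Left { -1 -3/4 -5/8 }, Right { -9/16 -1/2 0 } — simplest -19/32
rbrbbrb: Left { -1 -3/4 -5/8 -19/32 }, Right { -9/16 -1/2 0 } — simplest -37/64
rbrbbrbr: Left { -1 -3/4 -5/8 -19/32 }, Right { -37/64 -9/16 -1/2 0 } — simplest -75/128
rbrbbrbrr: Left { -1 -3/4 -5/8 -19/32 }, Right { -75/128 -37/64 -9/16 -1/2 0 } — simplest -151/256
rbrbbrbrrr: Left { -1 -3/4 -5/8 -19/32 }, Right { -151/256 -75/128 -37/64 -9/16 -1/2 0 } — simplest -303/512
rbrbbrbrrrr: Left { -1 -3/4 -5/8 -19/32 }, Right { -303/512 -151/256 -75/128 -37/64 -9/16 -1/2 0 } — simplest -607/1024
rbrbbrbrrrrr: Left { -1 -3/4 -5/8 -19/32 }, Right { -607/1024 -303/512 -151/256 -75/128 -37/64 -9/16 -1/2 0 } — simplest -1215/2048
rbrbbrbrrrrrb: Left { -1 -3/4 -5/8 -19/32 -1215/2048 }, Right { -607/1024 -303/512 -151/256 -75/128 -37/64 -9/16 -1/2 0 } — simplest -2429/4096
rbrbbrbrrrrrbr: Left { -1 -3/4 -5/8 -19/32 -1215/2048 }, Right { -2429/4096 -607/1024 -303/512 -151/256 -75/128 -37/64 -9/16 -1/2 0 } — simplest -4859/8192
rbrbbrbrrrrrbrb: Left { -1 -3/4 -5/8 -19/32 -1215/2048 -4859/8192 }, Right { -2429/4096 -607/1024 -303/512 -151/256 -75/128 -37/64 -9/16 -1/2 0 } — simplest -9717/16384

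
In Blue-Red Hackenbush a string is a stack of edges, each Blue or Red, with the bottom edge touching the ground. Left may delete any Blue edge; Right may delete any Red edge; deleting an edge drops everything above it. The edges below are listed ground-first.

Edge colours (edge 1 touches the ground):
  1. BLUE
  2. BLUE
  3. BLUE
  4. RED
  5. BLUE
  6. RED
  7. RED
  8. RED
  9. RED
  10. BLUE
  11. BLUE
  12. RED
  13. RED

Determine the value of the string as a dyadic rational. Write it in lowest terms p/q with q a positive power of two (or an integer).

2585/1024

Recurse on prefixes of the 13-edge string BLUE BLUE BLUE RED BLUE RED RED RED RED BLUE BLUE RED RED:
1 of 13 · B · max L 0 · min R +∞ -> 1
2 of 13 · BB · max L 1 · min R +∞ -> 2
3 of 13 · BBB · max L 2 · min R +∞ -> 3
4 of 13 · BBBR · max L 2 · min R 3 -> 5/2
5 of 13 · BBBRB · max L 5/2 · min R 3 -> 11/4
6 of 13 · BBBRBR · max L 5/2 · min R 11/4 -> 21/8
7 of 13 · BBBRBRR · max L 5/2 · min R 21/8 -> 41/16
8 of 13 · BBBRBRRR · max L 5/2 · min R 41/16 -> 81/32
9 of 13 · BBBRBRRRR · max L 5/2 · min R 81/32 -> 161/64
10 of 13 · BBBRBRRRRB · max L 161/64 · min R 81/32 -> 323/128
11 of 13 · BBBRBRRRRBB · max L 323/128 · min R 81/32 -> 647/256
12 of 13 · BBBRBRRRRBBR · max L 323/128 · min R 647/256 -> 1293/512
13 of 13 · BBBRBRRRRBBRR · max L 323/128 · min R 1293/512 -> 2585/1024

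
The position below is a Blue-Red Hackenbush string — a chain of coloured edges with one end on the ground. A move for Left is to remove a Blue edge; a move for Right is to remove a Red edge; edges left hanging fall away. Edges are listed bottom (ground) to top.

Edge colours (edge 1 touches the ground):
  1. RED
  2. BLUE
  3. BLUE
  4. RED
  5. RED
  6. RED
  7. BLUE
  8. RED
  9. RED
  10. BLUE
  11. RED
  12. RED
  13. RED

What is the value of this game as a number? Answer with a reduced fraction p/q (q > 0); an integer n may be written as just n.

Prefix values for RED BLUE BLUE RED RED RED BLUE RED RED BLUE RED RED RED via {L|R} + simplicity:
step 1: add RED to get R; options L={ none } R={ 0 } -> -1
step 2: add BLUE to get RB; options L={ -1 } R={ 0 } -> -1/2
step 3: add BLUE to get RBB; options L={ -1, -1/2 } R={ 0 } -> -1/4
step 4: add RED to get RBBR; options L={ -1, -1/2 } R={ -1/4, 0 } -> -3/8
step 5: add RED to get RBBRR; options L={ -1, -1/2 } R={ -3/8, -1/4, 0 } -> -7/16
step 6: add RED to get RBBRRR; options L={ -1, -1/2 } R={ -7/16, -3/8, -1/4, 0 } -> -15/32
step 7: add BLUE to get RBBRRRB; options L={ -1, -1/2, -15/32 } R={ -7/16, -3/8, -1/4, 0 } -> -29/64
step 8: add RED to get RBBRRRBR; options L={ -1, -1/2, -15/32 } R={ -29/64, -7/16, -3/8, -1/4, 0 } -> -59/128
step 9: add RED to get RBBRRRBRR; options L={ -1, -1/2, -15/32 } R={ -59/128, -29/64, -7/16, -3/8, -1/4, 0 } -> -119/256
step 10: add BLUE to get RBBRRRBRRB; options L={ -1, -1/2, -15/32, -119/256 } R={ -59/128, -29/64, -7/16, -3/8, -1/4, 0 } -> -237/512
step 11: add RED to get RBBRRRBRRBR; options L={ -1, -1/2, -15/32, -119/256 } R={ -237/512, -59/128, -29/64, -7/16, -3/8, -1/4, 0 } -> -475/1024
step 12: add RED to get RBBRRRBRRBRR; options L={ -1, -1/2, -15/32, -119/256 } R={ -475/1024, -237/512, -59/128, -29/64, -7/16, -3/8, -1/4, 0 } -> -951/2048
step 13: add RED to get RBBRRRBRRBRRR; options L={ -1, -1/2, -15/32, -119/256 } R={ -951/2048, -475/1024, -237/512, -59/128, -29/64, -7/16, -3/8, -1/4, 0 } -> -1903/4096

-1903/4096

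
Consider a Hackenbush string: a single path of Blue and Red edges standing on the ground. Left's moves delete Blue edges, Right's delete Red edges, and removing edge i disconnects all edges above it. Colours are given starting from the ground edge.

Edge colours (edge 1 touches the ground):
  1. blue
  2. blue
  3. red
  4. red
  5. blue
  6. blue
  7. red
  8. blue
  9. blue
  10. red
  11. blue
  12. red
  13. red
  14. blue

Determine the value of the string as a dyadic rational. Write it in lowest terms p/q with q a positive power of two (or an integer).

Prefix values for blue blue red red blue blue red blue blue red blue red red blue via {L|R} + simplicity:
G(b) = { 0 | ∅ } — 1
G(bb) = { 0,1 | ∅ } — 2
G(bbr) = { 0,1 | 2 } — 3/2
G(bbrr) = { 0,1 | 3/2,2 } — 5/4
G(bbrrb) = { 0,1,5/4 | 3/2,2 } — 11/8
G(bbrrbb) = { 0,1,5/4,11/8 | 3/2,2 } — 23/16
G(bbrrbbr) = { 0,1,5/4,11/8 | 23/16,3/2,2 } — 45/32
G(bbrrbbrb) = { 0,1,5/4,11/8,45/32 | 23/16,3/2,2 } — 91/64
G(bbrrbbrbb) = { 0,1,5/4,11/8,45/32,91/64 | 23/16,3/2,2 } — 183/128
G(bbrrbbrbbr) = { 0,1,5/4,11/8,45/32,91/64 | 183/128,23/16,3/2,2 } — 365/256
G(bbrrbbrbbrb) = { 0,1,5/4,11/8,45/32,91/64,365/256 | 183/128,23/16,3/2,2 } — 731/512
G(bbrrbbrbbrbr) = { 0,1,5/4,11/8,45/32,91/64,365/256 | 731/512,183/128,23/16,3/2,2 } — 1461/1024
G(bbrrbbrbbrbrr) = { 0,1,5/4,11/8,45/32,91/64,365/256 | 1461/1024,731/512,183/128,23/16,3/2,2 } — 2921/2048
G(bbrrbbrbbrbrrb) = { 0,1,5/4,11/8,45/32,91/64,365/256,2921/2048 | 1461/1024,731/512,183/128,23/16,3/2,2 } — 5843/4096

5843/4096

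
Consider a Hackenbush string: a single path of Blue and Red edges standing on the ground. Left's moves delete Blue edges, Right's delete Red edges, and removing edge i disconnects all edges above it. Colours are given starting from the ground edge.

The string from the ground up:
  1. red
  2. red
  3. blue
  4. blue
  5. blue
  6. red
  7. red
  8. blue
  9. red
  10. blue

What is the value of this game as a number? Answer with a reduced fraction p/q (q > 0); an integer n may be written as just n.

-309/256

Prefix values for red red blue blue blue red red blue red blue via {L|R} + simplicity:
1 of 10 · r · max L −∞ · min R 0 → -1
2 of 10 · rr · max L −∞ · min R -1 → -2
3 of 10 · rrb · max L -2 · min R -1 → -3/2
4 of 10 · rrbb · max L -3/2 · min R -1 → -5/4
5 of 10 · rrbbb · max L -5/4 · min R -1 → -9/8
6 of 10 · rrbbbr · max L -5/4 · min R -9/8 → -19/16
7 of 10 · rrbbbrr · max L -5/4 · min R -19/16 → -39/32
8 of 10 · rrbbbrrb · max L -39/32 · min R -19/16 → -77/64
9 of 10 · rrbbbrrbr · max L -39/32 · min R -77/64 → -155/128
10 of 10 · rrbbbrrbrb · max L -155/128 · min R -77/64 → -309/256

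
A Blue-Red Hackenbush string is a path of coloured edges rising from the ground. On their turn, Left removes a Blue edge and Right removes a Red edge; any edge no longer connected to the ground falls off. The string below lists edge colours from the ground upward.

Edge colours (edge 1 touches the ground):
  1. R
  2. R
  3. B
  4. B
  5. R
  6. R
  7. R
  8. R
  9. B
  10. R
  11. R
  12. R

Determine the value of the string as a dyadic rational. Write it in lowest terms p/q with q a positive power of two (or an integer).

-1519/1024

Prefix values for R R B B R R R R B R R R via {L|R} + simplicity:
edge 1 of 12 (R): { · | 0 } — -1
edge 2 of 12 (R): { · | -1 0 } — -2
edge 3 of 12 (B): { -2 | -1 0 } — -3/2
edge 4 of 12 (B): { -2 -3/2 | -1 0 } — -5/4
edge 5 of 12 (R): { -2 -3/2 | -5/4 -1 0 } — -11/8
edge 6 of 12 (R): { -2 -3/2 | -11/8 -5/4 -1 0 } — -23/16
edge 7 of 12 (R): { -2 -3/2 | -23/16 -11/8 -5/4 -1 0 } — -47/32
edge 8 of 12 (R): { -2 -3/2 | -47/32 -23/16 -11/8 -5/4 -1 0 } — -95/64
edge 9 of 12 (B): { -2 -3/2 -95/64 | -47/32 -23/16 -11/8 -5/4 -1 0 } — -189/128
edge 10 of 12 (R): { -2 -3/2 -95/64 | -189/128 -47/32 -23/16 -11/8 -5/4 -1 0 } — -379/256
edge 11 of 12 (R): { -2 -3/2 -95/64 | -379/256 -189/128 -47/32 -23/16 -11/8 -5/4 -1 0 } — -759/512
edge 12 of 12 (R): { -2 -3/2 -95/64 | -759/512 -379/256 -189/128 -47/32 -23/16 -11/8 -5/4 -1 0 } — -1519/1024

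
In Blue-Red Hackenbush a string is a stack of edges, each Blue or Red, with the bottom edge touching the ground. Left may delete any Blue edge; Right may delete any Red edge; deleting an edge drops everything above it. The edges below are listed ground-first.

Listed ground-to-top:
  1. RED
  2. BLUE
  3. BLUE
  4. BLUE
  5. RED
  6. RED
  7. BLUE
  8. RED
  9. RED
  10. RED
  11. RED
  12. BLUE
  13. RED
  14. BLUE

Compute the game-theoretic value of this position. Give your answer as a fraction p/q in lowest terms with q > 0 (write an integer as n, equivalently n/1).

1 of 14 · R · max L −∞ · min R 0 gives -1
2 of 14 · RB · max L -1 · min R 0 gives -1/2
3 of 14 · RBB · max L -1/2 · min R 0 gives -1/4
4 of 14 · RBBB · max L -1/4 · min R 0 gives -1/8
5 of 14 · RBBBR · max L -1/4 · min R -1/8 gives -3/16
6 of 14 · RBBBRR · max L -1/4 · min R -3/16 gives -7/32
7 of 14 · RBBBRRB · max L -7/32 · min R -3/16 gives -13/64
8 of 14 · RBBBRRBR · max L -7/32 · min R -13/64 gives -27/128
9 of 14 · RBBBRRBRR · max L -7/32 · min R -27/128 gives -55/256
10 of 14 · RBBBRRBRRR · max L -7/32 · min R -55/256 gives -111/512
11 of 14 · RBBBRRBRRRR · max L -7/32 · min R -111/512 gives -223/1024
12 of 14 · RBBBRRBRRRRB · max L -223/1024 · min R -111/512 gives -445/2048
13 of 14 · RBBBRRBRRRRBR · max L -223/1024 · min R -445/2048 gives -891/4096
14 of 14 · RBBBRRBRRRRBRB · max L -891/4096 · min R -445/2048 gives -1781/8192

-1781/8192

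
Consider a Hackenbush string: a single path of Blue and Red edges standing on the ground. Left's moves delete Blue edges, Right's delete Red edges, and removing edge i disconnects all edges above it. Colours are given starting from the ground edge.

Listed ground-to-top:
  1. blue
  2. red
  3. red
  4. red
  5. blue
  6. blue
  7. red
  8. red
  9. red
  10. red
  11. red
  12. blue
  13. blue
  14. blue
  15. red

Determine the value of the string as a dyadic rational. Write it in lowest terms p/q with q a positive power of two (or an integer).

3101/16384

Recurse on prefixes of the 15-edge string blue red red red blue blue red red red red red blue blue blue red:
value_1 [b]  L=[0]  R=[∅]  gives 1
value_2 [br]  L=[0]  R=[1]  gives 1/2
value_3 [brr]  L=[0]  R=[1/2, 1]  gives 1/4
value_4 [brrr]  L=[0]  R=[1/4, 1/2, 1]  gives 1/8
value_5 [brrrb]  L=[0, 1/8]  R=[1/4, 1/2, 1]  gives 3/16
value_6 [brrrbb]  L=[0, 1/8, 3/16]  R=[1/4, 1/2, 1]  gives 7/32
value_7 [brrrbbr]  L=[0, 1/8, 3/16]  R=[7/32, 1/4, 1/2, 1]  gives 13/64
value_8 [brrrbbrr]  L=[0, 1/8, 3/16]  R=[13/64, 7/32, 1/4, 1/2, 1]  gives 25/128
value_9 [brrrbbrrr]  L=[0, 1/8, 3/16]  R=[25/128, 13/64, 7/32, 1/4, 1/2, 1]  gives 49/256
value_10 [brrrbbrrrr]  L=[0, 1/8, 3/16]  R=[49/256, 25/128, 13/64, 7/32, 1/4, 1/2, 1]  gives 97/512
value_11 [brrrbbrrrrr]  L=[0, 1/8, 3/16]  R=[97/512, 49/256, 25/128, 13/64, 7/32, 1/4, 1/2, 1]  gives 193/1024
value_12 [brrrbbrrrrrb]  L=[0, 1/8, 3/16, 193/1024]  R=[97/512, 49/256, 25/128, 13/64, 7/32, 1/4, 1/2, 1]  gives 387/2048
value_13 [brrrbbrrrrrbb]  L=[0, 1/8, 3/16, 193/1024, 387/2048]  R=[97/512, 49/256, 25/128, 13/64, 7/32, 1/4, 1/2, 1]  gives 775/4096
value_14 [brrrbbrrrrrbbb]  L=[0, 1/8, 3/16, 193/1024, 387/2048, 775/4096]  R=[97/512, 49/256, 25/128, 13/64, 7/32, 1/4, 1/2, 1]  gives 1551/8192
value_15 [brrrbbrrrrrbbbr]  L=[0, 1/8, 3/16, 193/1024, 387/2048, 775/4096]  R=[1551/8192, 97/512, 49/256, 25/128, 13/64, 7/32, 1/4, 1/2, 1]  gives 3101/16384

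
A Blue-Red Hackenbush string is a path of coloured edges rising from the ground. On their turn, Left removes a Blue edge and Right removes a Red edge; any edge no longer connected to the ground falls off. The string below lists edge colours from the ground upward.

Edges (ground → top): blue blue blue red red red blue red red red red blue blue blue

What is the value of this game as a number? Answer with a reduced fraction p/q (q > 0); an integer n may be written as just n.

Prefix values for blue blue blue red red red blue red red red red blue blue blue via {L|R} + simplicity:
step 1: add blue to get b; options L={ 0 } R={ · } = 1
step 2: add blue to get bb; options L={ 0,1 } R={ · } = 2
step 3: add blue to get bbb; options L={ 0,1,2 } R={ · } = 3
step 4: add red to get bbbr; options L={ 0,1,2 } R={ 3 } = 5/2
step 5: add red to get bbbrr; options L={ 0,1,2 } R={ 5/2,3 } = 9/4
step 6: add red to get bbbrrr; options L={ 0,1,2 } R={ 9/4,5/2,3 } = 17/8
step 7: add blue to get bbbrrrb; options L={ 0,1,2,17/8 } R={ 9/4,5/2,3 } = 35/16
step 8: add red to get bbbrrrbr; options L={ 0,1,2,17/8 } R={ 35/16,9/4,5/2,3 } = 69/32
step 9: add red to get bbbrrrbrr; options L={ 0,1,2,17/8 } R={ 69/32,35/16,9/4,5/2,3 } = 137/64
step 10: add red to get bbbrrrbrrr; options L={ 0,1,2,17/8 } R={ 137/64,69/32,35/16,9/4,5/2,3 } = 273/128
step 11: add red to get bbbrrrbrrrr; options L={ 0,1,2,17/8 } R={ 273/128,137/64,69/32,35/16,9/4,5/2,3 } = 545/256
step 12: add blue to get bbbrrrbrrrrb; options L={ 0,1,2,17/8,545/256 } R={ 273/128,137/64,69/32,35/16,9/4,5/2,3 } = 1091/512
step 13: add blue to get bbbrrrbrrrrbb; options L={ 0,1,2,17/8,545/256,1091/512 } R={ 273/128,137/64,69/32,35/16,9/4,5/2,3 } = 2183/1024
step 14: add blue to get bbbrrrbrrrrbbb; options L={ 0,1,2,17/8,545/256,1091/512,2183/1024 } R={ 273/128,137/64,69/32,35/16,9/4,5/2,3 } = 4367/2048

4367/2048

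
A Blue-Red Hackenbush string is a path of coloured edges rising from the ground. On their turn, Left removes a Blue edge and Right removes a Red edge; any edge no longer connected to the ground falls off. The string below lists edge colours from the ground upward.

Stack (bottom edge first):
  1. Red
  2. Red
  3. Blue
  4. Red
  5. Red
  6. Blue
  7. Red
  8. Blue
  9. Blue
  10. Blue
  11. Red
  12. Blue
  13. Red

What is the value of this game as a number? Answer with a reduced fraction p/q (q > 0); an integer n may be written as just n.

-3723/2048

1 of 13 · R · max L −∞ · min R 0 → -1
2 of 13 · RR · max L −∞ · min R -1 → -2
3 of 13 · RRB · max L -2 · min R -1 → -3/2
4 of 13 · RRBR · max L -2 · min R -3/2 → -7/4
5 of 13 · RRBRR · max L -2 · min R -7/4 → -15/8
6 of 13 · RRBRRB · max L -15/8 · min R -7/4 → -29/16
7 of 13 · RRBRRBR · max L -15/8 · min R -29/16 → -59/32
8 of 13 · RRBRRBRB · max L -59/32 · min R -29/16 → -117/64
9 of 13 · RRBRRBRBB · max L -117/64 · min R -29/16 → -233/128
10 of 13 · RRBRRBRBBB · max L -233/128 · min R -29/16 → -465/256
11 of 13 · RRBRRBRBBBR · max L -233/128 · min R -465/256 → -931/512
12 of 13 · RRBRRBRBBBRB · max L -931/512 · min R -465/256 → -1861/1024
13 of 13 · RRBRRBRBBBRBR · max L -931/512 · min R -1861/1024 → -3723/2048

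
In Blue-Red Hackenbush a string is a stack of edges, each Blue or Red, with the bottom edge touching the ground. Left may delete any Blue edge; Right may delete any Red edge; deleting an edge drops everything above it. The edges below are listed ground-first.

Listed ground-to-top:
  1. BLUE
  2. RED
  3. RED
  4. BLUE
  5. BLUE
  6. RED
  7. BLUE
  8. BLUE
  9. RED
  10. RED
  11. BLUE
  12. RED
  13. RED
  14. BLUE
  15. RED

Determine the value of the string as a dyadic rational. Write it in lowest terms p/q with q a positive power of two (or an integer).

Build g(s[:k]) for k = 1..15, string s = BLUE RED RED BLUE BLUE RED BLUE BLUE RED RED BLUE RED RED BLUE RED.
step 1: add BLUE to get B; options L={ 0 } R={ — } => 1
step 2: add RED to get BR; options L={ 0 } R={ 1 } => 1/2
step 3: add RED to get BRR; options L={ 0 } R={ 1/2 1 } => 1/4
step 4: add BLUE to get BRRB; options L={ 0 1/4 } R={ 1/2 1 } => 3/8
step 5: add BLUE to get BRRBB; options L={ 0 1/4 3/8 } R={ 1/2 1 } => 7/16
step 6: add RED to get BRRBBR; options L={ 0 1/4 3/8 } R={ 7/16 1/2 1 } => 13/32
step 7: add BLUE to get BRRBBRB; options L={ 0 1/4 3/8 13/32 } R={ 7/16 1/2 1 } => 27/64
step 8: add BLUE to get BRRBBRBB; options L={ 0 1/4 3/8 13/32 27/64 } R={ 7/16 1/2 1 } => 55/128
step 9: add RED to get BRRBBRBBR; options L={ 0 1/4 3/8 13/32 27/64 } R={ 55/128 7/16 1/2 1 } => 109/256
step 10: add RED to get BRRBBRBBRR; options L={ 0 1/4 3/8 13/32 27/64 } R={ 109/256 55/128 7/16 1/2 1 } => 217/512
step 11: add BLUE to get BRRBBRBBRRB; options L={ 0 1/4 3/8 13/32 27/64 217/512 } R={ 109/256 55/128 7/16 1/2 1 } => 435/1024
step 12: add RED to get BRRBBRBBRRBR; options L={ 0 1/4 3/8 13/32 27/64 217/512 } R={ 435/1024 109/256 55/128 7/16 1/2 1 } => 869/2048
step 13: add RED to get BRRBBRBBRRBRR; options L={ 0 1/4 3/8 13/32 27/64 217/512 } R={ 869/2048 435/1024 109/256 55/128 7/16 1/2 1 } => 1737/4096
step 14: add BLUE to get BRRBBRBBRRBRRB; options L={ 0 1/4 3/8 13/32 27/64 217/512 1737/4096 } R={ 869/2048 435/1024 109/256 55/128 7/16 1/2 1 } => 3475/8192
step 15: add RED to get BRRBBRBBRRBRRBR; options L={ 0 1/4 3/8 13/32 27/64 217/512 1737/4096 } R={ 3475/8192 869/2048 435/1024 109/256 55/128 7/16 1/2 1 } => 6949/16384

6949/16384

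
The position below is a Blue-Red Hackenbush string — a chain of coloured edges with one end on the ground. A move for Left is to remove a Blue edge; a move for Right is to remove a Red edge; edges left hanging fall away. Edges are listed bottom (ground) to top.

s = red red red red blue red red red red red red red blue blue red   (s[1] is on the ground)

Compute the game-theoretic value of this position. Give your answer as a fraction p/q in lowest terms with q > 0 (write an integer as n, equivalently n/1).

-8179/2048

1 of 15 · r · max L −∞ · min R 0 => -1
2 of 15 · rr · max L −∞ · min R -1 => -2
3 of 15 · rrr · max L −∞ · min R -2 => -3
4 of 15 · rrrr · max L −∞ · min R -3 => -4
5 of 15 · rrrrb · max L -4 · min R -3 => -7/2
6 of 15 · rrrrbr · max L -4 · min R -7/2 => -15/4
7 of 15 · rrrrbrr · max L -4 · min R -15/4 => -31/8
8 of 15 · rrrrbrrr · max L -4 · min R -31/8 => -63/16
9 of 15 · rrrrbrrrr · max L -4 · min R -63/16 => -127/32
10 of 15 · rrrrbrrrrr · max L -4 · min R -127/32 => -255/64
11 of 15 · rrrrbrrrrrr · max L -4 · min R -255/64 => -511/128
12 of 15 · rrrrbrrrrrrr · max L -4 · min R -511/128 => -1023/256
13 of 15 · rrrrbrrrrrrrb · max L -1023/256 · min R -511/128 => -2045/512
14 of 15 · rrrrbrrrrrrrbb · max L -2045/512 · min R -511/128 => -4089/1024
15 of 15 · rrrrbrrrrrrrbbr · max L -2045/512 · min R -4089/1024 => -8179/2048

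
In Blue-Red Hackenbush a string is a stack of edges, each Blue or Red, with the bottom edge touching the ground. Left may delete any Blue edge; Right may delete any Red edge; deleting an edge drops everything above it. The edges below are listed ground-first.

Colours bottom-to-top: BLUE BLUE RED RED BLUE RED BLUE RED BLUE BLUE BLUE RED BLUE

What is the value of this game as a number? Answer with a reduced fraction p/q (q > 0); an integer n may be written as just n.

2747/2048

B: Left { 0 }, Right { — } -> simplest 1
BB: Left { 0; 1 }, Right { — } -> simplest 2
BBR: Left { 0; 1 }, Right { 2 } -> simplest 3/2
BBRR: Left { 0; 1 }, Right { 3/2; 2 } -> simplest 5/4
BBRRB: Left { 0; 1; 5/4 }, Right { 3/2; 2 } -> simplest 11/8
BBRRBR: Left { 0; 1; 5/4 }, Right { 11/8; 3/2; 2 } -> simplest 21/16
BBRRBRB: Left { 0; 1; 5/4; 21/16 }, Right { 11/8; 3/2; 2 } -> simplest 43/32
BBRRBRBR: Left { 0; 1; 5/4; 21/16 }, Right { 43/32; 11/8; 3/2; 2 } -> simplest 85/64
BBRRBRBRB: Left { 0; 1; 5/4; 21/16; 85/64 }, Right { 43/32; 11/8; 3/2; 2 } -> simplest 171/128
BBRRBRBRBB: Left { 0; 1; 5/4; 21/16; 85/64; 171/128 }, Right { 43/32; 11/8; 3/2; 2 } -> simplest 343/256
BBRRBRBRBBB: Left { 0; 1; 5/4; 21/16; 85/64; 171/128; 343/256 }, Right { 43/32; 11/8; 3/2; 2 } -> simplest 687/512
BBRRBRBRBBBR: Left { 0; 1; 5/4; 21/16; 85/64; 171/128; 343/256 }, Right { 687/512; 43/32; 11/8; 3/2; 2 } -> simplest 1373/1024
BBRRBRBRBBBRB: Left { 0; 1; 5/4; 21/16; 85/64; 171/128; 343/256; 1373/1024 }, Right { 687/512; 43/32; 11/8; 3/2; 2 } -> simplest 2747/2048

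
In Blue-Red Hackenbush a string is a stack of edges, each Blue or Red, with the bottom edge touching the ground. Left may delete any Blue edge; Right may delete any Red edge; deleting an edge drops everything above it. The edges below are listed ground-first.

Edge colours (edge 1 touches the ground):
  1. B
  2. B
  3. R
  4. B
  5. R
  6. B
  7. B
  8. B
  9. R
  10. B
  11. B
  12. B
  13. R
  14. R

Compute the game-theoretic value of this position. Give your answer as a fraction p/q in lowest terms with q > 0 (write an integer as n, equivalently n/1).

7097/4096

g(B) = { 0 | ∅ } gives 1
g(BB) = { 0 1 | ∅ } gives 2
g(BBR) = { 0 1 | 2 } gives 3/2
g(BBRB) = { 0 1 3/2 | 2 } gives 7/4
g(BBRBR) = { 0 1 3/2 | 7/4 2 } gives 13/8
g(BBRBRB) = { 0 1 3/2 13/8 | 7/4 2 } gives 27/16
g(BBRBRBB) = { 0 1 3/2 13/8 27/16 | 7/4 2 } gives 55/32
g(BBRBRBBB) = { 0 1 3/2 13/8 27/16 55/32 | 7/4 2 } gives 111/64
g(BBRBRBBBR) = { 0 1 3/2 13/8 27/16 55/32 | 111/64 7/4 2 } gives 221/128
g(BBRBRBBBRB) = { 0 1 3/2 13/8 27/16 55/32 221/128 | 111/64 7/4 2 } gives 443/256
g(BBRBRBBBRBB) = { 0 1 3/2 13/8 27/16 55/32 221/128 443/256 | 111/64 7/4 2 } gives 887/512
g(BBRBRBBBRBBB) = { 0 1 3/2 13/8 27/16 55/32 221/128 443/256 887/512 | 111/64 7/4 2 } gives 1775/1024
g(BBRBRBBBRBBBR) = { 0 1 3/2 13/8 27/16 55/32 221/128 443/256 887/512 | 1775/1024 111/64 7/4 2 } gives 3549/2048
g(BBRBRBBBRBBBRR) = { 0 1 3/2 13/8 27/16 55/32 221/128 443/256 887/512 | 3549/2048 1775/1024 111/64 7/4 2 } gives 7097/4096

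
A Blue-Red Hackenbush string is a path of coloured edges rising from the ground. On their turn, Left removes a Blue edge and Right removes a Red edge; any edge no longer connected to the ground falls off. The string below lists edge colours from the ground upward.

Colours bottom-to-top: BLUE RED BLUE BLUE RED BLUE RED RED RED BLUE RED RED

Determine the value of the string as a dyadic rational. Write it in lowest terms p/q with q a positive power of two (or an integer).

1673/2048

Recurse on prefixes of the 12-edge string BLUE RED BLUE BLUE RED BLUE RED RED RED BLUE RED RED:
1 of 12 · B · max L 0 · min R +∞ -> 1
2 of 12 · BR · max L 0 · min R 1 -> 1/2
3 of 12 · BRB · max L 1/2 · min R 1 -> 3/4
4 of 12 · BRBB · max L 3/4 · min R 1 -> 7/8
5 of 12 · BRBBR · max L 3/4 · min R 7/8 -> 13/16
6 of 12 · BRBBRB · max L 13/16 · min R 7/8 -> 27/32
7 of 12 · BRBBRBR · max L 13/16 · min R 27/32 -> 53/64
8 of 12 · BRBBRBRR · max L 13/16 · min R 53/64 -> 105/128
9 of 12 · BRBBRBRRR · max L 13/16 · min R 105/128 -> 209/256
10 of 12 · BRBBRBRRRB · max L 209/256 · min R 105/128 -> 419/512
11 of 12 · BRBBRBRRRBR · max L 209/256 · min R 419/512 -> 837/1024
12 of 12 · BRBBRBRRRBRR · max L 209/256 · min R 837/1024 -> 1673/2048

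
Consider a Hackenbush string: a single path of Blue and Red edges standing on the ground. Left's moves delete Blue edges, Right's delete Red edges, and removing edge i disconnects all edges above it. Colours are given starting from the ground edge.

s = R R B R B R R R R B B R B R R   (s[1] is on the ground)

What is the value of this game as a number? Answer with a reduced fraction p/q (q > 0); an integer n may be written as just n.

-14231/8192

edge 1 of 15 (R): { (no moves) | 0 } => -1
edge 2 of 15 (R): { (no moves) | -1,0 } => -2
edge 3 of 15 (B): { -2 | -1,0 } => -3/2
edge 4 of 15 (R): { -2 | -3/2,-1,0 } => -7/4
edge 5 of 15 (B): { -2,-7/4 | -3/2,-1,0 } => -13/8
edge 6 of 15 (R): { -2,-7/4 | -13/8,-3/2,-1,0 } => -27/16
edge 7 of 15 (R): { -2,-7/4 | -27/16,-13/8,-3/2,-1,0 } => -55/32
edge 8 of 15 (R): { -2,-7/4 | -55/32,-27/16,-13/8,-3/2,-1,0 } => -111/64
edge 9 of 15 (R): { -2,-7/4 | -111/64,-55/32,-27/16,-13/8,-3/2,-1,0 } => -223/128
edge 10 of 15 (B): { -2,-7/4,-223/128 | -111/64,-55/32,-27/16,-13/8,-3/2,-1,0 } => -445/256
edge 11 of 15 (B): { -2,-7/4,-223/128,-445/256 | -111/64,-55/32,-27/16,-13/8,-3/2,-1,0 } => -889/512
edge 12 of 15 (R): { -2,-7/4,-223/128,-445/256 | -889/512,-111/64,-55/32,-27/16,-13/8,-3/2,-1,0 } => -1779/1024
edge 13 of 15 (B): { -2,-7/4,-223/128,-445/256,-1779/1024 | -889/512,-111/64,-55/32,-27/16,-13/8,-3/2,-1,0 } => -3557/2048
edge 14 of 15 (R): { -2,-7/4,-223/128,-445/256,-1779/1024 | -3557/2048,-889/512,-111/64,-55/32,-27/16,-13/8,-3/2,-1,0 } => -7115/4096
edge 15 of 15 (R): { -2,-7/4,-223/128,-445/256,-1779/1024 | -7115/4096,-3557/2048,-889/512,-111/64,-55/32,-27/16,-13/8,-3/2,-1,0 } => -14231/8192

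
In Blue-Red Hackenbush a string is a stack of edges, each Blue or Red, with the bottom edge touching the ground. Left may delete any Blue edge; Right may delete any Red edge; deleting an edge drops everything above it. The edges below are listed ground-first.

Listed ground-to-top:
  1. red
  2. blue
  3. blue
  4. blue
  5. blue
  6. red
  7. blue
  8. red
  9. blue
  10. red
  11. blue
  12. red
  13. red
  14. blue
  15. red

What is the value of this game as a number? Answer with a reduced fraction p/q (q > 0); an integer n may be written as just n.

1 of 15 · r · max L −∞ · min R 0 => -1
2 of 15 · rb · max L -1 · min R 0 => -1/2
3 of 15 · rbb · max L -1/2 · min R 0 => -1/4
4 of 15 · rbbb · max L -1/4 · min R 0 => -1/8
5 of 15 · rbbbb · max L -1/8 · min R 0 => -1/16
6 of 15 · rbbbbr · max L -1/8 · min R -1/16 => -3/32
7 of 15 · rbbbbrb · max L -3/32 · min R -1/16 => -5/64
8 of 15 · rbbbbrbr · max L -3/32 · min R -5/64 => -11/128
9 of 15 · rbbbbrbrb · max L -11/128 · min R -5/64 => -21/256
10 of 15 · rbbbbrbrbr · max L -11/128 · min R -21/256 => -43/512
11 of 15 · rbbbbrbrbrb · max L -43/512 · min R -21/256 => -85/1024
12 of 15 · rbbbbrbrbrbr · max L -43/512 · min R -85/1024 => -171/2048
13 of 15 · rbbbbrbrbrbrr · max L -43/512 · min R -171/2048 => -343/4096
14 of 15 · rbbbbrbrbrbrrb · max L -343/4096 · min R -171/2048 => -685/8192
15 of 15 · rbbbbrbrbrbrrbr · max L -343/4096 · min R -685/8192 => -1371/16384

-1371/16384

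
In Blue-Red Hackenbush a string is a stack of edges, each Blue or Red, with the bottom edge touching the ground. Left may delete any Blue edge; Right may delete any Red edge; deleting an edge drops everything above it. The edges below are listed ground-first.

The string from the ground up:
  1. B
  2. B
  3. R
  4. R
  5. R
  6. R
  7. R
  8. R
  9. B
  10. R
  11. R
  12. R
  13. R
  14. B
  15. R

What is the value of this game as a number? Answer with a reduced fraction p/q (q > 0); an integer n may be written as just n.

Build v(s[:k]) for k = 1..15, string s = B B R R R R R R B R R R R B R.
v_1 [B]  L=[0]  R=[]  gives 1
v_2 [BB]  L=[0,1]  R=[]  gives 2
v_3 [BBR]  L=[0,1]  R=[2]  gives 3/2
v_4 [BBRR]  L=[0,1]  R=[3/2,2]  gives 5/4
v_5 [BBRRR]  L=[0,1]  R=[5/4,3/2,2]  gives 9/8
v_6 [BBRRRR]  L=[0,1]  R=[9/8,5/4,3/2,2]  gives 17/16
v_7 [BBRRRRR]  L=[0,1]  R=[17/16,9/8,5/4,3/2,2]  gives 33/32
v_8 [BBRRRRRR]  L=[0,1]  R=[33/32,17/16,9/8,5/4,3/2,2]  gives 65/64
v_9 [BBRRRRRRB]  L=[0,1,65/64]  R=[33/32,17/16,9/8,5/4,3/2,2]  gives 131/128
v_10 [BBRRRRRRBR]  L=[0,1,65/64]  R=[131/128,33/32,17/16,9/8,5/4,3/2,2]  gives 261/256
v_11 [BBRRRRRRBRR]  L=[0,1,65/64]  R=[261/256,131/128,33/32,17/16,9/8,5/4,3/2,2]  gives 521/512
v_12 [BBRRRRRRBRRR]  L=[0,1,65/64]  R=[521/512,261/256,131/128,33/32,17/16,9/8,5/4,3/2,2]  gives 1041/1024
v_13 [BBRRRRRRBRRRR]  L=[0,1,65/64]  R=[1041/1024,521/512,261/256,131/128,33/32,17/16,9/8,5/4,3/2,2]  gives 2081/2048
v_14 [BBRRRRRRBRRRRB]  L=[0,1,65/64,2081/2048]  R=[1041/1024,521/512,261/256,131/128,33/32,17/16,9/8,5/4,3/2,2]  gives 4163/4096
v_15 [BBRRRRRRBRRRRBR]  L=[0,1,65/64,2081/2048]  R=[4163/4096,1041/1024,521/512,261/256,131/128,33/32,17/16,9/8,5/4,3/2,2]  gives 8325/8192

8325/8192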